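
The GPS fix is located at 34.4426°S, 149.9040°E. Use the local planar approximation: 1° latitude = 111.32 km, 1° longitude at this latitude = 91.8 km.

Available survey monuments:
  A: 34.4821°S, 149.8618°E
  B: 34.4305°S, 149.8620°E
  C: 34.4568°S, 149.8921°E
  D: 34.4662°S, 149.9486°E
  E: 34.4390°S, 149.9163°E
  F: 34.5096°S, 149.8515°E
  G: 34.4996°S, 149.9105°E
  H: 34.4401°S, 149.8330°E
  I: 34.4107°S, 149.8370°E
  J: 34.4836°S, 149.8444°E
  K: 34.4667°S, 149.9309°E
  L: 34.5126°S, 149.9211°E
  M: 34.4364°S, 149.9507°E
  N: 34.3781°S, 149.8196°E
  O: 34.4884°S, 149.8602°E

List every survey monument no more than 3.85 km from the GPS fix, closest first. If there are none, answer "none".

Distances from 34.4426°S, 149.9040°E:
A: √((-0.0395·111.32)² + (-0.0422·91.8)²) = √(19.334840 + 15.007566) = 5.8602 km
B: √((0.0121·111.32)² + (-0.0420·91.8)²) = √(1.814334 + 14.865651) = 4.0841 km
C: √((-0.0142·111.32)² + (-0.0119·91.8)²) = √(2.498752 + 1.193381) = 1.9215 km
D: √((-0.0236·111.32)² + (0.0446·91.8)²) = √(6.901928 + 16.763129) = 4.8647 km
E: √((0.0036·111.32)² + (0.0123·91.8)²) = √(0.160602 + 1.274957) = 1.1981 km
F: √((-0.0670·111.32)² + (-0.0525·91.8)²) = √(55.628327 + 23.227580) = 8.8801 km
G: √((-0.0570·111.32)² + (0.0065·91.8)²) = √(40.262071 + 0.356051) = 6.3732 km
H: √((0.0025·111.32)² + (-0.0710·91.8)²) = √(0.077451 + 42.481717) = 6.5237 km
I: √((0.0319·111.32)² + (-0.0670·91.8)²) = √(12.610368 + 37.829880) = 7.1021 km
J: √((-0.0410·111.32)² + (-0.0596·91.8)²) = √(20.831191 + 29.934905) = 7.1250 km
K: √((-0.0241·111.32)² + (0.0269·91.8)²) = √(7.197480 + 6.098035) = 3.6463 km
L: √((-0.0700·111.32)² + (0.0171·91.8)²) = √(60.721498 + 2.464209) = 7.9489 km
M: √((0.0062·111.32)² + (0.0467·91.8)²) = √(0.476354 + 18.378883) = 4.3423 km
N: √((0.0645·111.32)² + (-0.0844·91.8)²) = √(51.554410 + 60.030264) = 10.5634 km
O: √((-0.0458·111.32)² + (-0.0438·91.8)²) = √(25.994254 + 16.167154) = 6.4932 km
Threshold 3.85 km: E (1.1981 km), C (1.9215 km), K (3.6463 km) are within range.

E, C, K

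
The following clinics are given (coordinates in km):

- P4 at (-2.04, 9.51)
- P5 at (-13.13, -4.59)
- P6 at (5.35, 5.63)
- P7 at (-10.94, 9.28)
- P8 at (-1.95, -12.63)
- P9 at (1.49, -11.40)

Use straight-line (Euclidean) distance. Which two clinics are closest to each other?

P8 and P9

Pairwise distances:
P8–P9: 3.65 km
P4–P6: 8.35 km
P4–P7: 8.90 km
P5–P8: 13.77 km
P5–P7: 14.04 km
P5–P9: 16.13 km
P6–P7: 16.69 km
P6–P9: 17.46 km
P4–P5: 17.94 km
P6–P8: 19.67 km
P5–P6: 21.12 km
P4–P9: 21.21 km
P4–P8: 22.14 km
P7–P8: 23.68 km
P7–P9: 24.13 km
Closest pair: P8–P9 at 3.65 km.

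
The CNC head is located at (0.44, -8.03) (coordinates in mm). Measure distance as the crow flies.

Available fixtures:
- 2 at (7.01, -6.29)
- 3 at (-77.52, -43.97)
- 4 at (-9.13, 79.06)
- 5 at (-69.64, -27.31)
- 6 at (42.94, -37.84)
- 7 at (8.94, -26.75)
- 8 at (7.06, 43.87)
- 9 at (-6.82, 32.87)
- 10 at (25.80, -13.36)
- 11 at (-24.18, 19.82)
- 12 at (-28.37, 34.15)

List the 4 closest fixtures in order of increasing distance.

2, 7, 10, 11

Distances from (0.44, -8.03):
2: √((6.57)² + (1.74)²) = √(43.1649 + 3.0276) = 6.80 mm
3: √((-77.96)² + (-35.94)²) = √(6077.7616 + 1291.6836) = 85.85 mm
4: √((-9.57)² + (87.09)²) = √(91.5849 + 7584.6681) = 87.61 mm
5: √((-70.08)² + (-19.28)²) = √(4911.2064 + 371.7184) = 72.68 mm
6: √((42.50)² + (-29.81)²) = √(1806.2500 + 888.6361) = 51.91 mm
7: √((8.50)² + (-18.72)²) = √(72.2500 + 350.4384) = 20.56 mm
8: √((6.62)² + (51.90)²) = √(43.8244 + 2693.6100) = 52.32 mm
9: √((-7.26)² + (40.90)²) = √(52.7076 + 1672.8100) = 41.54 mm
10: √((25.36)² + (-5.33)²) = √(643.1296 + 28.4089) = 25.91 mm
11: √((-24.62)² + (27.85)²) = √(606.1444 + 775.6225) = 37.17 mm
12: √((-28.81)² + (42.18)²) = √(830.0161 + 1779.1524) = 51.08 mm
Sorted: 2 (6.80 mm) < 7 (20.56 mm) < 10 (25.91 mm) < 11 (37.17 mm) < 9 (41.54 mm) < 12 (51.08 mm) < …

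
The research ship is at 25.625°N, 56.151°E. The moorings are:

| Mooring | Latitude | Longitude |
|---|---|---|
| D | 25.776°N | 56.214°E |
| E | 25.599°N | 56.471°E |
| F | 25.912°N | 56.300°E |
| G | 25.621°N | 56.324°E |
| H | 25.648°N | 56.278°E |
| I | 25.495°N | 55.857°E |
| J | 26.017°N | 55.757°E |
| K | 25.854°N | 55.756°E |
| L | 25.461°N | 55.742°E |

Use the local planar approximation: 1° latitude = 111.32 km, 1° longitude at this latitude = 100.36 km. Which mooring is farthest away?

J

Distances from 25.625°N, 56.151°E:
D: √((0.151·111.32)² + (0.063·100.36)²) = √(282.55324 + 39.97628) = 17.959 km
E: √((-0.026·111.32)² + (0.320·100.36)²) = √(8.37709 + 1031.38607) = 32.245 km
F: √((0.287·111.32)² + (0.149·100.36)²) = √(1020.72838 + 223.61135) = 35.275 km
G: √((-0.004·111.32)² + (0.173·100.36)²) = √(0.19827 + 301.44877) = 17.368 km
H: √((0.023·111.32)² + (0.127·100.36)²) = √(6.55544 + 162.45338) = 13.000 km
I: √((-0.130·111.32)² + (-0.294·100.36)²) = √(209.42721 + 870.59459) = 32.864 km
J: √((0.392·111.32)² + (-0.394·100.36)²) = √(1904.22617 + 1563.55711) = 58.888 km
K: √((0.229·111.32)² + (-0.395·100.36)²) = √(649.85634 + 1571.50402) = 47.131 km
L: √((-0.164·111.32)² + (-0.409·100.36)²) = √(333.29906 + 1684.87591) = 44.924 km
Maximum: J at 58.888 km.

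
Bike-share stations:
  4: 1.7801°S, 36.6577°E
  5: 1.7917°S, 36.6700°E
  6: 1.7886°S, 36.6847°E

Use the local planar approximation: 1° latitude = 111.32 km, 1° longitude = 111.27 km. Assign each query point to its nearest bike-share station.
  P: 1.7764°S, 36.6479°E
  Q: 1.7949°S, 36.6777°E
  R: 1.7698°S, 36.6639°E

P at 1.7764°S, 36.6479°E:
  4: 1.1656 km
  5: 2.9913 km
  6: 4.3141 km
  → nearest: 4 (1.1656 km)
Q at 1.7949°S, 36.6777°E:
  4: 2.7689 km
  5: 0.9279 km
  6: 1.0481 km
  → nearest: 5 (0.9279 km)
R at 1.7698°S, 36.6639°E:
  4: 1.3381 km
  5: 2.5306 km
  6: 3.1203 km
  → nearest: 4 (1.3381 km)

P→4; Q→5; R→4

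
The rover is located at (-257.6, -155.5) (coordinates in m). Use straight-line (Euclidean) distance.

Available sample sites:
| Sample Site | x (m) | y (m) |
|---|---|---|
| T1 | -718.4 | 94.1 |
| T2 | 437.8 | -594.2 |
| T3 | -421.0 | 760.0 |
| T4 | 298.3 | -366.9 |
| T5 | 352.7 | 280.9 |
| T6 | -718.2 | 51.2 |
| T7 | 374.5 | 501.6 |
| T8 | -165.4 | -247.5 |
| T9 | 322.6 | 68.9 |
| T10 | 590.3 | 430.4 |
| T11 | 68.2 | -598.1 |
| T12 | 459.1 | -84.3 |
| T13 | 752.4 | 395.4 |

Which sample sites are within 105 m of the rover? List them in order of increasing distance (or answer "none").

Distances from (-257.6, -155.5):
T1: 524.1 m
T2: 822.2 m
T3: 930.0 m
T4: 594.7 m
T5: 750.3 m
T6: 504.9 m
T7: 911.8 m
T8: 130.2 m
T9: 622.1 m
T10: 1030.6 m
T11: 549.6 m
T12: 720.2 m
T13: 1150.5 m
Threshold 105 m: none within range.

none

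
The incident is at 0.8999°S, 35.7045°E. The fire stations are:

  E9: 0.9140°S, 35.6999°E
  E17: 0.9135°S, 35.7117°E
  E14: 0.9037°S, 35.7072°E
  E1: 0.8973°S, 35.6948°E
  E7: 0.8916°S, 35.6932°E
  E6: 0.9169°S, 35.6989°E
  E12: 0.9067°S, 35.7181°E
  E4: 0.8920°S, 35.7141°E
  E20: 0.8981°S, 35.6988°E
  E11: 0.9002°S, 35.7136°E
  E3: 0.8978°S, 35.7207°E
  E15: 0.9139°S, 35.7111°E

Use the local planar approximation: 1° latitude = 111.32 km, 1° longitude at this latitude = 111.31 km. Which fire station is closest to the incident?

E14

Distances from 0.8999°S, 35.7045°E:
E9: 1.6510 km
E17: 1.7130 km
E14: 0.5189 km
E1: 1.1178 km
E7: 1.5607 km
E6: 1.9925 km
E12: 1.6925 km
E4: 1.3839 km
E20: 0.6654 km
E11: 1.0135 km
E3: 1.8183 km
E15: 1.7230 km
Minimum: E14 at 0.5189 km.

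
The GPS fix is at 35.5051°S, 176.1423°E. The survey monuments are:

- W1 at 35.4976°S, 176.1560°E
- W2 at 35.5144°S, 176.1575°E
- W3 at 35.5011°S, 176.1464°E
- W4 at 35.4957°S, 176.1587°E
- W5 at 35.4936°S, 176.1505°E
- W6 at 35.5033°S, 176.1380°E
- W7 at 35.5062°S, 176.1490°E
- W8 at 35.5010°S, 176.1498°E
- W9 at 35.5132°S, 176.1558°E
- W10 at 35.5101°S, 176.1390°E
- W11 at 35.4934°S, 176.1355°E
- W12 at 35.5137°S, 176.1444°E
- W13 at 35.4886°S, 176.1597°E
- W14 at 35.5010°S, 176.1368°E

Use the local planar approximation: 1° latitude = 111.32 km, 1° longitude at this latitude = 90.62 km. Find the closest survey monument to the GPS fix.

W6

Distances from 35.5051°S, 176.1423°E:
W1: √((0.0075·111.32)² + (0.0137·90.62)²) = √(0.697058 + 1.541307) = 1.4961 km
W2: √((-0.0093·111.32)² + (0.0152·90.62)²) = √(1.071796 + 1.897297) = 1.7231 km
W3: √((0.0040·111.32)² + (0.0041·90.62)²) = √(0.198274 + 0.138043) = 0.5799 km
W4: √((0.0094·111.32)² + (0.0164·90.62)²) = √(1.094970 + 2.208695) = 1.8176 km
W5: √((0.0115·111.32)² + (0.0082·90.62)²) = √(1.638861 + 0.552174) = 1.4802 km
W6: √((0.0018·111.32)² + (-0.0043·90.62)²) = √(0.040151 + 0.151840) = 0.4382 km
W7: √((-0.0011·111.32)² + (0.0067·90.62)²) = √(0.014994 + 0.368636) = 0.6194 km
W8: √((0.0041·111.32)² + (0.0075·90.62)²) = √(0.208312 + 0.461924) = 0.8187 km
W9: √((-0.0081·111.32)² + (0.0135·90.62)²) = √(0.813048 + 1.496634) = 1.5198 km
W10: √((-0.0050·111.32)² + (-0.0033·90.62)²) = √(0.309804 + 0.089429) = 0.6318 km
W11: √((0.0117·111.32)² + (-0.0068·90.62)²) = √(1.696360 + 0.379722) = 1.4409 km
W12: √((-0.0086·111.32)² + (0.0021·90.62)²) = √(0.916523 + 0.036215) = 0.9761 km
W13: √((0.0165·111.32)² + (0.0174·90.62)²) = √(3.373761 + 2.486260) = 2.4207 km
W14: √((0.0041·111.32)² + (-0.0055·90.62)²) = √(0.208312 + 0.248413) = 0.6758 km
Minimum: W6 at 0.4382 km.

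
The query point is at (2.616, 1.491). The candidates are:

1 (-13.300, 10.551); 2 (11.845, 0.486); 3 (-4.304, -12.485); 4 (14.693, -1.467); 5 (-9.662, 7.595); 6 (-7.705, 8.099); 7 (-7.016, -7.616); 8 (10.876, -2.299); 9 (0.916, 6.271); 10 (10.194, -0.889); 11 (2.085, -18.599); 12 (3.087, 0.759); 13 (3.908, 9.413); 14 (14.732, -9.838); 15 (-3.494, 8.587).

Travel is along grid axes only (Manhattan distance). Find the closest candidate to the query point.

12

Distances from (2.616, 1.491):
1: 24.976
2: 10.234
3: 20.896
4: 15.035
5: 18.382
6: 16.929
7: 18.739
8: 12.050
9: 6.480
10: 9.958
11: 20.621
12: 1.203
13: 9.214
14: 23.445
15: 13.206
Minimum: 12 at 1.203.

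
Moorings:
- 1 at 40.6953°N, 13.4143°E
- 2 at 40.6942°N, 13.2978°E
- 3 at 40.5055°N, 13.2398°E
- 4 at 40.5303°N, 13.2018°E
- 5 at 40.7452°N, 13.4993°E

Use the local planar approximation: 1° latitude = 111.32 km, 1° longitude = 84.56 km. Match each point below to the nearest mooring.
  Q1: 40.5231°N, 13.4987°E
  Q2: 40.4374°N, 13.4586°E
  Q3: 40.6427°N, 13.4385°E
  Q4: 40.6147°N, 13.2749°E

Q1 at 40.5231°N, 13.4987°E:
  1: 20.4548 km
  2: 25.5221 km
  3: 21.9801 km
  4: 25.1187 km
  5: 24.7242 km
  → nearest: 1 (20.4548 km)
Q2 at 40.4374°N, 13.4586°E:
  1: 28.9528 km
  2: 31.6560 km
  3: 19.9946 km
  4: 24.0518 km
  5: 34.4367 km
  → nearest: 3 (19.9946 km)
Q3 at 40.6427°N, 13.4385°E:
  1: 6.2027 km
  2: 13.2068 km
  3: 22.7063 km
  4: 23.6045 km
  5: 12.5151 km
  → nearest: 1 (6.2027 km)
Q4 at 40.6147°N, 13.2749°E:
  1: 14.8139 km
  2: 9.0593 km
  3: 12.5132 km
  4: 11.2464 km
  5: 23.8977 km
  → nearest: 2 (9.0593 km)

Q1→1; Q2→3; Q3→1; Q4→2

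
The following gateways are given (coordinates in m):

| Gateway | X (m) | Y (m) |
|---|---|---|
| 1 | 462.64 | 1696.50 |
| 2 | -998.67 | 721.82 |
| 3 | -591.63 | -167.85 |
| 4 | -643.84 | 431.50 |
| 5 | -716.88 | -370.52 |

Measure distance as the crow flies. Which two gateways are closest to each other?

3 and 5

Pairwise distances:
1–2: √((-1461.31)² + (-974.68)²) = √(2135426.9161 + 950001.1024) = 1756.54 m
1–3: √((-1054.27)² + (-1864.35)²) = √(1111485.2329 + 3475800.9225) = 2141.80 m
1–4: √((-1106.48)² + (-1265.00)²) = √(1224297.9904 + 1600225.0000) = 1680.63 m
1–5: √((-1179.52)² + (-2067.02)²) = √(1391267.4304 + 4272571.6804) = 2379.88 m
2–3: √((407.04)² + (-889.67)²) = √(165681.5616 + 791512.7089) = 978.36 m
2–4: √((354.83)² + (-290.32)²) = √(125904.3289 + 84285.7024) = 458.46 m
2–5: √((281.79)² + (-1092.34)²) = √(79405.6041 + 1193206.6756) = 1128.10 m
3–4: √((-52.21)² + (599.35)²) = √(2725.8841 + 359220.4225) = 601.62 m
3–5: √((-125.25)² + (-202.67)²) = √(15687.5625 + 41075.1289) = 238.25 m
4–5: √((-73.04)² + (-802.02)²) = √(5334.8416 + 643236.0804) = 805.34 m
Closest pair: 3–5 at 238.25 m.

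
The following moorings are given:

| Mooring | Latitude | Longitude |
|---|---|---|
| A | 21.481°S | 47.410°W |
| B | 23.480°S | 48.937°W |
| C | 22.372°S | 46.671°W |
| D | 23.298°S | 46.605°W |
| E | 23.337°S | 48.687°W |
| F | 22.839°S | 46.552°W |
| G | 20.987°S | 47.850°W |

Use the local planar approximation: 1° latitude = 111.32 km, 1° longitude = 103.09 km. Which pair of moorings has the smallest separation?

Pairwise distances:
B–E: √((0.143·111.32)² + (0.250·103.09)²) = √(253.40692 + 664.22176) = 30.292 km
D–F: √((0.459·111.32)² + (0.053·103.09)²) = √(2610.78895 + 29.85278) = 51.387 km
C–F: √((-0.467·111.32)² + (0.119·103.09)²) = √(2702.58994 + 150.49671) = 53.414 km
A–G: √((0.494·111.32)² + (-0.440·103.09)²) = √(3024.12886 + 2057.49331) = 71.285 km
C–D: √((-0.926·111.32)² + (0.066·103.09)²) = √(10625.96470 + 46.29360) = 103.307 km
A–C: √((-0.891·111.32)² + (0.739·103.09)²) = √(9837.88640 + 5803.92720) = 125.067 km
A–F: √((-1.358·111.32)² + (0.858·103.09)²) = √(22853.14290 + 7823.61832) = 175.148 km
C–G: √((1.385·111.32)² + (-1.179·103.09)²) = √(23770.91736 + 14772.72759) = 196.325 km
D–E: √((-0.039·111.32)² + (-2.082·103.09)²) = √(18.84845 + 46067.48781) = 214.677 km
A–D: √((-1.817·111.32)² + (0.805·103.09)²) = √(40912.52182 + 6886.91686) = 218.631 km
E–F: √((0.498·111.32)² + (2.135·103.09)²) = √(3073.30088 + 48442.75544) = 226.971 km
C–E: √((-0.965·111.32)² + (-2.016·103.09)²) = √(11539.87281 + 43193.07613) = 233.951 km
B–D: √((0.182·111.32)² + (2.332·103.09)²) = √(410.47732 + 57794.98714) = 241.258 km
A–E: √((-1.856·111.32)² + (-1.277·103.09)²) = √(42687.65904 + 17330.65089) = 244.986 km
F–G: √((1.852·111.32)² + (-1.298·103.09)²) = √(42503.85879 + 17905.33555) = 245.783 km
B–F: √((0.641·111.32)² + (2.385·103.09)²) = √(5091.69586 + 60451.88479) = 256.015 km
B–C: √((1.108·111.32)² + (2.266·103.09)²) = √(15213.38711 + 54569.86637) = 264.165 km
A–B: √((-1.999·111.32)² + (-1.527·103.09)²) = √(49519.01342 + 24780.56210) = 272.579 km
E–G: √((2.350·111.32)² + (0.837·103.09)²) = √(68435.60640 + 7445.33074) = 275.465 km
D–G: √((2.311·111.32)² + (-1.245·103.09)²) = √(66182.97515 + 16472.96524) = 287.499 km
B–G: √((2.493·111.32)² + (1.087·103.09)²) = √(77017.77223 + 12557.18138) = 299.291 km
Closest pair: B–E at 30.292 km.

B and E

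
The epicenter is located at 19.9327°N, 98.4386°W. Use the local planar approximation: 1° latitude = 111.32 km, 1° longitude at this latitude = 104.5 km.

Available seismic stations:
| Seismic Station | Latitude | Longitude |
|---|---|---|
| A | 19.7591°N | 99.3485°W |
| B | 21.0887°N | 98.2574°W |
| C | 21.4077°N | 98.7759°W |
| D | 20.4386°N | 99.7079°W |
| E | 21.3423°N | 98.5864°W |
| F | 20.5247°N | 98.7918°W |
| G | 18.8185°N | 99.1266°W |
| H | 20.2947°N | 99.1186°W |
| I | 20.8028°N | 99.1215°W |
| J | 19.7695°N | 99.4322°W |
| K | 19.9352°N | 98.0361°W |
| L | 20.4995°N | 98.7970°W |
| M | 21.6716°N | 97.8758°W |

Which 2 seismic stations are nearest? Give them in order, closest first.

Distances from 19.9327°N, 98.4386°W:
A: 97.0285 km
B: 130.0716 km
C: 167.9377 km
D: 144.1022 km
E: 157.6750 km
F: 75.5335 km
G: 143.3637 km
H: 81.6911 km
I: 120.3098 km
J: 105.4086 km
K: 42.0622 km
L: 73.3747 km
M: 202.3115 km
Sorted: K (42.0622 km) < L (73.3747 km) < F (75.5335 km) < H (81.6911 km) < …

K, L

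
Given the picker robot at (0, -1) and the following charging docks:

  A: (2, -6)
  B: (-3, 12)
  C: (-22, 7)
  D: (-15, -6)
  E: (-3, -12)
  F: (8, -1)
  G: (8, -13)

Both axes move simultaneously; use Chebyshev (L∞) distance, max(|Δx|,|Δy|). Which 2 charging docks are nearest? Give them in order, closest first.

A, F

Distances from (0, -1):
A: 5
B: 13
C: 22
D: 15
E: 11
F: 8
G: 12
Sorted: A (5) < F (8) < E (11) < G (12) < …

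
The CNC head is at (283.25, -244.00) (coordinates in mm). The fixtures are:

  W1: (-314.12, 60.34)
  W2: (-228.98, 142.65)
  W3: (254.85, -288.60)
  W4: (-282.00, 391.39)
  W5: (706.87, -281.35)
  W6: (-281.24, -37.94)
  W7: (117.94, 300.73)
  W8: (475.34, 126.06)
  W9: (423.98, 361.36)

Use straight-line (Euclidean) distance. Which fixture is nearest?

W3

Distances from (283.25, -244.00):
W1: √((-597.37)² + (304.34)²) = √(356850.9169 + 92622.8356) = 670.43 mm
W2: √((-512.23)² + (386.65)²) = √(262379.5729 + 149498.2225) = 641.78 mm
W3: √((-28.40)² + (-44.60)²) = √(806.5600 + 1989.1600) = 52.87 mm
W4: √((-565.25)² + (635.39)²) = √(319507.5625 + 403720.4521) = 850.43 mm
W5: √((423.62)² + (-37.35)²) = √(179453.9044 + 1395.0225) = 425.26 mm
W6: √((-564.49)² + (206.06)²) = √(318648.9601 + 42460.7236) = 600.92 mm
W7: √((-165.31)² + (544.73)²) = √(27327.3961 + 296730.7729) = 569.26 mm
W8: √((192.09)² + (370.06)²) = √(36898.5681 + 136944.4036) = 416.94 mm
W9: √((140.73)² + (605.36)²) = √(19804.9329 + 366460.7296) = 621.50 mm
Minimum: W3 at 52.87 mm.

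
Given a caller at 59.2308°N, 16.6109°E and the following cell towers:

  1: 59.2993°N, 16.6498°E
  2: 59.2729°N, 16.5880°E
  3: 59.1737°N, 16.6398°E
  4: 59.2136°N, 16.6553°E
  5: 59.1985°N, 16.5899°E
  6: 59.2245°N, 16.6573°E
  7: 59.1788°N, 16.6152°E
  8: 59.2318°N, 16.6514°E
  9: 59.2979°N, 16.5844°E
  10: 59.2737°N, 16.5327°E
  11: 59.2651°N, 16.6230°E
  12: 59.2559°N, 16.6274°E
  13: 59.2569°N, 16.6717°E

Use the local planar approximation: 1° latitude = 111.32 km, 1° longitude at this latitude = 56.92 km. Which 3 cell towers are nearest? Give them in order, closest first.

8, 6, 12

Distances from 59.2308°N, 16.6109°E:
1: 7.9404 km
2: 4.8645 km
3: 6.5658 km
4: 3.1707 km
5: 3.7891 km
6: 2.7326 km
7: 5.7938 km
8: 2.3079 km
9: 7.6203 km
10: 6.5283 km
11: 3.8799 km
12: 2.9478 km
13: 4.5187 km
Sorted: 8 (2.3079 km) < 6 (2.7326 km) < 12 (2.9478 km) < 4 (3.1707 km) < 5 (3.7891 km) < …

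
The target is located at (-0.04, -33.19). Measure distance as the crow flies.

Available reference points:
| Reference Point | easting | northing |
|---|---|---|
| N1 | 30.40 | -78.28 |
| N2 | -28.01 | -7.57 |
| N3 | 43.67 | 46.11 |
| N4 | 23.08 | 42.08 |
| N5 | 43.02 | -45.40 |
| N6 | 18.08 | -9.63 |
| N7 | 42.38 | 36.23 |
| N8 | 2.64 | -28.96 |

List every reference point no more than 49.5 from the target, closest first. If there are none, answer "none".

Distances from (-0.04, -33.19):
N1: √((30.44)² + (-45.09)²) = √(926.5936 + 2033.1081) = 54.40
N2: √((-27.97)² + (25.62)²) = √(782.3209 + 656.3844) = 37.93
N3: √((43.71)² + (79.30)²) = √(1910.5641 + 6288.4900) = 90.55
N4: √((23.12)² + (75.27)²) = √(534.5344 + 5665.5729) = 78.74
N5: √((43.06)² + (-12.21)²) = √(1854.1636 + 149.0841) = 44.76
N6: √((18.12)² + (23.56)²) = √(328.3344 + 555.0736) = 29.72
N7: √((42.42)² + (69.42)²) = √(1799.4564 + 4819.1364) = 81.35
N8: √((2.68)² + (4.23)²) = √(7.1824 + 17.8929) = 5.01
Threshold 49.5: N8 (5.01), N6 (29.72), N2 (37.93), N5 (44.76) are within range.

N8, N6, N2, N5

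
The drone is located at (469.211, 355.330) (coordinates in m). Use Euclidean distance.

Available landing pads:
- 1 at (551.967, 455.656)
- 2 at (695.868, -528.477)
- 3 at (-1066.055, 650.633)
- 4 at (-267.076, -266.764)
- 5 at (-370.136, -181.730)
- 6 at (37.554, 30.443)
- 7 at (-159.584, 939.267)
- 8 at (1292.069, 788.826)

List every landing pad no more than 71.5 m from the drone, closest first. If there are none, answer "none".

Distances from (469.211, 355.330):
1: √((82.756)² + (100.326)²) = √(6848.55554 + 10065.30628) = 130.053 m
2: √((226.657)² + (-883.807)²) = √(51373.39565 + 781114.81325) = 912.408 m
3: √((-1535.266)² + (295.303)²) = √(2357041.69076 + 87203.86181) = 1563.408 m
4: √((-736.287)² + (-622.094)²) = √(542118.54637 + 387000.94484) = 963.908 m
5: √((-839.347)² + (-537.060)²) = √(704503.38641 + 288433.44360) = 996.462 m
6: √((-431.657)² + (-324.887)²) = √(186327.76565 + 105551.56277) = 540.259 m
7: √((-628.795)² + (583.937)²) = √(395383.15203 + 340982.41997) = 858.117 m
8: √((822.858)² + (433.496)²) = √(677095.28816 + 187918.78202) = 930.061 m
Threshold 71.5 m: none within range.

none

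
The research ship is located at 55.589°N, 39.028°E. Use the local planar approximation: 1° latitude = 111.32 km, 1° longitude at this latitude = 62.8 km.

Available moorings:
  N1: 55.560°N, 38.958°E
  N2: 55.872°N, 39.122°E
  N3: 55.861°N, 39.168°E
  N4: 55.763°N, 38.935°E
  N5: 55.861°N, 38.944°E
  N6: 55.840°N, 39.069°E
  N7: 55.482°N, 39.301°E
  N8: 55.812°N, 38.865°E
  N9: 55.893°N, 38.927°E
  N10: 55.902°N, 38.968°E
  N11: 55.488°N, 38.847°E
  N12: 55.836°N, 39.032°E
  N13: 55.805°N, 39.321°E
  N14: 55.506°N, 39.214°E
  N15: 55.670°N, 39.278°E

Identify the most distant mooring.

Distances from 55.589°N, 39.028°E:
N1: √((-0.029·111.32)² + (-0.070·62.8)²) = √(10.42179 + 19.32482) = 5.454 km
N2: √((0.283·111.32)² + (0.094·62.8)²) = √(992.47429 + 34.84777) = 32.052 km
N3: √((0.272·111.32)² + (0.140·62.8)²) = √(916.82026 + 77.29926) = 31.530 km
N4: √((0.174·111.32)² + (-0.093·62.8)²) = √(375.18450 + 34.11027) = 20.231 km
N5: √((0.272·111.32)² + (-0.084·62.8)²) = √(916.82026 + 27.82774) = 30.735 km
N6: √((0.251·111.32)² + (0.041·62.8)²) = √(780.71736 + 6.62960) = 28.060 km
N7: √((-0.107·111.32)² + (0.273·62.8)²) = √(141.87764 + 293.93045) = 20.876 km
N8: √((0.223·111.32)² + (-0.163·62.8)²) = √(616.24885 + 104.78388) = 26.852 km
N9: √((0.304·111.32)² + (-0.101·62.8)²) = √(1145.23223 + 40.23111) = 34.431 km
N10: √((0.313·111.32)² + (-0.060·62.8)²) = √(1214.04580 + 14.19782) = 35.046 km
N11: √((-0.101·111.32)² + (-0.181·62.8)²) = √(126.41224 + 129.20414) = 15.988 km
N12: √((0.247·111.32)² + (0.004·62.8)²) = √(756.03222 + 0.06310) = 27.497 km
N13: √((0.216·111.32)² + (0.293·62.8)²) = √(578.16780 + 338.57472) = 30.278 km
N14: √((-0.083·111.32)² + (0.186·62.8)²) = √(85.36947 + 136.44109) = 14.893 km
N15: √((0.081·111.32)² + (0.250·62.8)²) = √(81.30485 + 246.49000) = 18.105 km
Maximum: N10 at 35.046 km.

N10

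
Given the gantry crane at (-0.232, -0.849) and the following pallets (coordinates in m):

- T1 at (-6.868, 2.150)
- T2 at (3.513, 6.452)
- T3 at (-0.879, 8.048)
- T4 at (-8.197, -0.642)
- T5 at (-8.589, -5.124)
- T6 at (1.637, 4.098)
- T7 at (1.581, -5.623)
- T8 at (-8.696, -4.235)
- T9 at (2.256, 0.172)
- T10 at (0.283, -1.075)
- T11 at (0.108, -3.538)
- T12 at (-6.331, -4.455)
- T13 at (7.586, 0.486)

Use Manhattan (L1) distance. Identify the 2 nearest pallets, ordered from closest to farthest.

Distances from (-0.232, -0.849):
T1: |-6.636| + |2.999| = 6.636 + 2.999 = 9.635 m
T2: |3.745| + |7.301| = 3.745 + 7.301 = 11.046 m
T3: |-0.647| + |8.897| = 0.647 + 8.897 = 9.544 m
T4: |-7.965| + |0.207| = 7.965 + 0.207 = 8.172 m
T5: |-8.357| + |-4.275| = 8.357 + 4.275 = 12.632 m
T6: |1.869| + |4.947| = 1.869 + 4.947 = 6.816 m
T7: |1.813| + |-4.774| = 1.813 + 4.774 = 6.587 m
T8: |-8.464| + |-3.386| = 8.464 + 3.386 = 11.850 m
T9: |2.488| + |1.021| = 2.488 + 1.021 = 3.509 m
T10: |0.515| + |-0.226| = 0.515 + 0.226 = 0.741 m
T11: |0.340| + |-2.689| = 0.340 + 2.689 = 3.029 m
T12: |-6.099| + |-3.606| = 6.099 + 3.606 = 9.705 m
T13: |7.818| + |1.335| = 7.818 + 1.335 = 9.153 m
Sorted: T10 (0.741 m) < T11 (3.029 m) < T9 (3.509 m) < T7 (6.587 m) < …

T10, T11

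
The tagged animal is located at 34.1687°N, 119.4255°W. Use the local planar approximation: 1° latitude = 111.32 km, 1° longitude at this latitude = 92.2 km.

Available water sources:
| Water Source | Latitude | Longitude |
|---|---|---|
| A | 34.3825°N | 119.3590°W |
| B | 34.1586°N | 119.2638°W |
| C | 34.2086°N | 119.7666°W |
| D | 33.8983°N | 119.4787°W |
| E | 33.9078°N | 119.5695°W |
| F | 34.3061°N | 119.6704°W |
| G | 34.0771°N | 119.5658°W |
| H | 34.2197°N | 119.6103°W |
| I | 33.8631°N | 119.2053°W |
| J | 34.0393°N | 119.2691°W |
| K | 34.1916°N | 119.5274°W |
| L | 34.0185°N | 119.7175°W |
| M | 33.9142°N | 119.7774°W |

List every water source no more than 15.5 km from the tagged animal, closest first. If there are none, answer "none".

Distances from 34.1687°N, 119.4255°W:
A: 24.5773 km
B: 14.9511 km
C: 31.7615 km
D: 30.4980 km
E: 31.9342 km
F: 27.2726 km
G: 16.4714 km
H: 17.9595 km
I: 39.6170 km
J: 20.3823 km
K: 9.7349 km
L: 31.6920 km
M: 43.0736 km
Threshold 15.5 km: K (9.7349 km), B (14.9511 km) are within range.

K, B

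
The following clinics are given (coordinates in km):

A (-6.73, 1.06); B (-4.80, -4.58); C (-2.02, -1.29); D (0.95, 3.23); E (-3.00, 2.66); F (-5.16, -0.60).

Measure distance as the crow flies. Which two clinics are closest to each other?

Pairwise distances:
A–F: 2.28 km
C–F: 3.21 km
E–F: 3.91 km
D–E: 3.99 km
B–F: 4.00 km
A–E: 4.06 km
C–E: 4.07 km
B–C: 4.31 km
A–C: 5.26 km
C–D: 5.41 km
A–B: 5.96 km
D–F: 7.21 km
B–E: 7.46 km
A–D: 7.98 km
B–D: 9.70 km
Closest pair: A–F at 2.28 km.

A and F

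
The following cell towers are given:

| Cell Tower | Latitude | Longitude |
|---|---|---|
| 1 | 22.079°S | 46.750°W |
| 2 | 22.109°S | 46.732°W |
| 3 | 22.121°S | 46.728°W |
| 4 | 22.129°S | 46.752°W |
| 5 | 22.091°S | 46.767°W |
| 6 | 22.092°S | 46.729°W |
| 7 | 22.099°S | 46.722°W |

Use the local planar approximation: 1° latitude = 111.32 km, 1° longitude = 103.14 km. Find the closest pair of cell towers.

6 and 7

Pairwise distances:
1–2: 3.821 km
1–3: 5.197 km
1–4: 5.570 km
1–5: 2.204 km
1–6: 2.605 km
1–7: 3.646 km
2–3: 1.398 km
2–4: 3.035 km
2–5: 4.129 km
2–6: 1.918 km
2–7: 1.518 km
3–4: 2.631 km
3–5: 5.228 km
3–6: 3.230 km
3–7: 2.526 km
4–5: 4.504 km
4–6: 4.753 km
4–7: 4.553 km
5–6: 3.921 km
5–7: 4.726 km
6–7: 1.062 km
Closest pair: 6–7 at 1.062 km.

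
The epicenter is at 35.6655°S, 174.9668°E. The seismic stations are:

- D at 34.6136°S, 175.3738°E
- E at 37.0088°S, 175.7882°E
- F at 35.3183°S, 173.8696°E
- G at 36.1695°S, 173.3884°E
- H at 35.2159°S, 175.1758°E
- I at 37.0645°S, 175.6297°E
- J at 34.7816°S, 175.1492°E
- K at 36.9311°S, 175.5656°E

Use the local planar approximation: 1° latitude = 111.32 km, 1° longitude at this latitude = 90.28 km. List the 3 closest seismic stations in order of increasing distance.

H, J, F

Distances from 35.6655°S, 174.9668°E:
D: 122.7271 km
E: 166.9137 km
F: 106.3287 km
G: 153.1453 km
H: 53.4880 km
I: 166.8398 km
J: 99.7642 km
K: 150.9022 km
Sorted: H (53.4880 km) < J (99.7642 km) < F (106.3287 km) < D (122.7271 km) < K (150.9022 km) < …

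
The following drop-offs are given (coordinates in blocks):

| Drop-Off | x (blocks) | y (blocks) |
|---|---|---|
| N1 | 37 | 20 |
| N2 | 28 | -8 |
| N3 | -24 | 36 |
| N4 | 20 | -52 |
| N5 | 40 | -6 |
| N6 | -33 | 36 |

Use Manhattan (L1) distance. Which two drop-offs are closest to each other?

Pairwise distances:
N1–N2: |-9| + |-28| = 9 + 28 = 37 blocks
N1–N3: |-61| + |16| = 61 + 16 = 77 blocks
N1–N4: |-17| + |-72| = 17 + 72 = 89 blocks
N1–N5: |3| + |-26| = 3 + 26 = 29 blocks
N1–N6: |-70| + |16| = 70 + 16 = 86 blocks
N2–N3: |-52| + |44| = 52 + 44 = 96 blocks
N2–N4: |-8| + |-44| = 8 + 44 = 52 blocks
N2–N5: |12| + |2| = 12 + 2 = 14 blocks
N2–N6: |-61| + |44| = 61 + 44 = 105 blocks
N3–N4: |44| + |-88| = 44 + 88 = 132 blocks
N3–N5: |64| + |-42| = 64 + 42 = 106 blocks
N3–N6: |-9| + |0| = 9 + 0 = 9 blocks
N4–N5: |20| + |46| = 20 + 46 = 66 blocks
N4–N6: |-53| + |88| = 53 + 88 = 141 blocks
N5–N6: |-73| + |42| = 73 + 42 = 115 blocks
Closest pair: N3–N6 at 9 blocks.

N3 and N6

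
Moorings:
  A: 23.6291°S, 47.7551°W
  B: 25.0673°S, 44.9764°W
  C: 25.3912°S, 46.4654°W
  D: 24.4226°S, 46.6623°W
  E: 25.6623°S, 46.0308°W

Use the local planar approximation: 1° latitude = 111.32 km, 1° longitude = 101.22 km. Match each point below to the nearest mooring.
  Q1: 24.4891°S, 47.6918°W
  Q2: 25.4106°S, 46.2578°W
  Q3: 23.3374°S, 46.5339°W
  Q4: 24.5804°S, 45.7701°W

Q1 at 24.4891°S, 47.6918°W:
  A: √((0.8600·111.32)² + (-0.0633·101.22)²) = √(9165.228519 + 41.052545) = 95.9494 km
  B: √((-0.5782·111.32)² + (2.7154·101.22)²) = √(4142.882061 + 75544.055071) = 282.2887 km
  C: √((-0.9021·111.32)² + (1.2264·101.22)²) = √(10084.532292 + 15409.798137) = 159.6694 km
  D: √((0.0665·111.32)² + (1.0295·101.22)²) = √(54.801152 + 10858.888352) = 104.4686 km
  E: √((-1.1732·111.32)² + (1.6610·101.22)²) = √(17056.522989 + 28266.493102) = 212.8920 km
  → nearest: A (95.9494 km)
Q2 at 25.4106°S, 46.2578°W:
  A: √((1.7815·111.32)² + (-1.4973·101.22)²) = √(39329.465903 + 22969.435134) = 249.5975 km
  B: √((0.3433·111.32)² + (1.2814·101.22)²) = √(1460.474579 + 16822.948106) = 135.2162 km
  C: √((0.0194·111.32)² + (-0.2076·101.22)²) = √(4.663907 + 441.557600) = 21.1240 km
  D: √((0.9880·111.32)² + (-0.4045·101.22)²) = √(12096.515451 + 1676.369373) = 117.3579 km
  E: √((-0.2517·111.32)² + (0.2270·101.22)²) = √(785.078034 + 527.939772) = 36.2356 km
  → nearest: C (21.1240 km)
Q3 at 23.3374°S, 46.5339°W:
  A: √((-0.2917·111.32)² + (-1.2212·101.22)²) = √(1054.433642 + 15279.398478) = 127.8039 km
  B: √((-1.7299·111.32)² + (1.5575·101.22)²) = √(37084.155432 + 24853.569795) = 248.8729 km
  C: √((-2.0538·111.32)² + (0.0685·101.22)²) = √(52271.226957 + 48.074393) = 228.7341 km
  D: √((-1.0852·111.32)² + (-0.1284·101.22)²) = √(14593.718522 + 168.912859) = 121.5016 km
  E: √((-2.3249·111.32)² + (0.5031·101.22)²) = √(66981.512539 + 2593.231573) = 263.7702 km
  → nearest: D (121.5016 km)
Q4 at 24.5804°S, 45.7701°W:
  A: √((0.9513·111.32)² + (-1.9850·101.22)²) = √(11214.538050 + 40369.529531) = 227.1213 km
  B: √((-0.4869·111.32)² + (0.7937·101.22)²) = √(2937.825150 + 6454.244696) = 96.9127 km
  C: √((-0.8108·111.32)² + (-0.6953·101.22)²) = √(8146.552776 + 4953.100325) = 114.4537 km
  D: √((0.1578·111.32)² + (-0.8922·101.22)²) = √(308.574755 + 8155.622282) = 92.0011 km
  E: √((-1.0819·111.32)² + (-0.2607·101.22)²) = √(14505.096983 + 696.329394) = 123.2941 km
  → nearest: D (92.0011 km)

Q1→A; Q2→C; Q3→D; Q4→D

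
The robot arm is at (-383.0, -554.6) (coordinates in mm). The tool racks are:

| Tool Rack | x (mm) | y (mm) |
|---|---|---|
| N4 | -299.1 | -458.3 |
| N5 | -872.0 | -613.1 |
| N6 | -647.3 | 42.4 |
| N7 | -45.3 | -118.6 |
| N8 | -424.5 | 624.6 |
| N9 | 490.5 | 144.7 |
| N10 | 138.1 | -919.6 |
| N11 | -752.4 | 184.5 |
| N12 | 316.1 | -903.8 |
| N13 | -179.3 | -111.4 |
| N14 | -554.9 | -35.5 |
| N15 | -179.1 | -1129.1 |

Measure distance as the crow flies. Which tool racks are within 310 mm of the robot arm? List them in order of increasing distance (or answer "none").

Distances from (-383.0, -554.6):
N4: √((83.9)² + (96.3)²) = √(7039.210 + 9273.690) = 127.7 mm
N5: √((-489.0)² + (-58.5)²) = √(239121.000 + 3422.250) = 492.5 mm
N6: √((-264.3)² + (597.0)²) = √(69854.490 + 356409.000) = 652.9 mm
N7: √((337.7)² + (436.0)²) = √(114041.290 + 190096.000) = 551.5 mm
N8: √((-41.5)² + (1179.2)²) = √(1722.250 + 1390512.640) = 1179.9 mm
N9: √((873.5)² + (699.3)²) = √(763002.250 + 489020.490) = 1118.9 mm
N10: √((521.1)² + (-365.0)²) = √(271545.210 + 133225.000) = 636.2 mm
N11: √((-369.4)² + (739.1)²) = √(136456.360 + 546268.810) = 826.3 mm
N12: √((699.1)² + (-349.2)²) = √(488740.810 + 121940.640) = 781.5 mm
N13: √((203.7)² + (443.2)²) = √(41493.690 + 196426.240) = 487.8 mm
N14: √((-171.9)² + (519.1)²) = √(29549.610 + 269464.810) = 546.8 mm
N15: √((203.9)² + (-574.5)²) = √(41575.210 + 330050.250) = 609.6 mm
Threshold 310 mm: N4 (127.7 mm) is within range.

N4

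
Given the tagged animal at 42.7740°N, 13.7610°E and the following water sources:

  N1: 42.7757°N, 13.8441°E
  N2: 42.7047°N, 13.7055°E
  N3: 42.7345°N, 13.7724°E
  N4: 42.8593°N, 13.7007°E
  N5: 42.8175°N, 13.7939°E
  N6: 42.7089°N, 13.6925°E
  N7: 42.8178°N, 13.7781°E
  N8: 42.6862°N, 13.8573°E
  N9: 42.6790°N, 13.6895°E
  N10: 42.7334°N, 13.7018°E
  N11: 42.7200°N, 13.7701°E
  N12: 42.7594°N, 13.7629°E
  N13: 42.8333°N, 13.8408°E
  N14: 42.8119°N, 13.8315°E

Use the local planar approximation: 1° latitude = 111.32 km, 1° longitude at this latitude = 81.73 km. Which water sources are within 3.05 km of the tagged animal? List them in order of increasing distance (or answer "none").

N12

Distances from 42.7740°N, 13.7610°E:
N1: √((0.0017·111.32)² + (0.0831·81.73)²) = √(0.035813 + 46.128045) = 6.7944 km
N2: √((-0.0693·111.32)² + (-0.0555·81.73)²) = √(59.513140 + 20.575432) = 8.9492 km
N3: √((-0.0395·111.32)² + (0.0114·81.73)²) = √(19.334840 + 0.868106) = 4.4948 km
N4: √((0.0853·111.32)² + (-0.0603·81.73)²) = √(90.166343 + 24.288328) = 10.6983 km
N5: √((0.0435·111.32)² + (0.0329·81.73)²) = √(23.449031 + 7.230275) = 5.5389 km
N6: √((-0.0651·111.32)² + (-0.0685·81.73)²) = √(52.518023 + 31.343258) = 9.1576 km
N7: √((0.0438·111.32)² + (0.0171·81.73)²) = √(23.773582 + 1.953238) = 5.0722 km
N8: √((-0.0878·111.32)² + (0.0963·81.73)²) = √(95.529043 + 61.946329) = 12.5489 km
N9: √((-0.0950·111.32)² + (-0.0715·81.73)²) = √(111.839085 + 34.148771) = 12.0825 km
N10: √((-0.0406·111.32)² + (-0.0592·81.73)²) = √(20.426712 + 23.410269) = 6.6210 km
N11: √((-0.0540·111.32)² + (0.0091·81.73)²) = √(36.135487 + 0.553154) = 6.0571 km
N12: √((-0.0146·111.32)² + (0.0019·81.73)²) = √(2.641509 + 0.024114) = 1.6327 km
N13: √((0.0593·111.32)² + (0.0798·81.73)²) = √(43.576845 + 42.537188) = 9.2798 km
N14: √((0.0379·111.32)² + (0.0705·81.73)²) = √(17.800197 + 33.200241) = 7.1415 km
Threshold 3.05 km: N12 (1.6327 km) is within range.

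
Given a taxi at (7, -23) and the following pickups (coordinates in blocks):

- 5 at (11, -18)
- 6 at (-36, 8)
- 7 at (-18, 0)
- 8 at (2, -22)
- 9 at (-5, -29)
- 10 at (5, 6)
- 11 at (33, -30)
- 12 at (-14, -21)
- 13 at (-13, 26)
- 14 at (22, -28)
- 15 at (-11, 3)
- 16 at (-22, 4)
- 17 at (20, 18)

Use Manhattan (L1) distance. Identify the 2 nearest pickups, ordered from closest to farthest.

8, 5

Distances from (7, -23):
5: 9 blocks
6: 74 blocks
7: 48 blocks
8: 6 blocks
9: 18 blocks
10: 31 blocks
11: 33 blocks
12: 23 blocks
13: 69 blocks
14: 20 blocks
15: 44 blocks
16: 56 blocks
17: 54 blocks
Sorted: 8 (6 blocks) < 5 (9 blocks) < 9 (18 blocks) < 14 (20 blocks) < …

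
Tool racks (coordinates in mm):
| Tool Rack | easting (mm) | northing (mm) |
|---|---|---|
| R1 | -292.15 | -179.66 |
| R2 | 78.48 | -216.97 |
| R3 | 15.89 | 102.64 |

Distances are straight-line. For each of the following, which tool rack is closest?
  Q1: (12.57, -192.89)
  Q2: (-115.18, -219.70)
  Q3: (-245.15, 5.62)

Q1→R2; Q2→R1; Q3→R1

Q1 at (12.57, -192.89):
  R1: √((-304.72)² + (13.23)²) = √(92854.2784 + 175.0329) = 305.01 mm
  R2: √((65.91)² + (-24.08)²) = √(4344.1281 + 579.8464) = 70.17 mm
  R3: √((3.32)² + (295.53)²) = √(11.0224 + 87337.9809) = 295.55 mm
  → nearest: R2 (70.17 mm)
Q2 at (-115.18, -219.70):
  R1: √((-176.97)² + (40.04)²) = √(31318.3809 + 1603.2016) = 181.44 mm
  R2: √((193.66)² + (2.73)²) = √(37504.1956 + 7.4529) = 193.68 mm
  R3: √((131.07)² + (322.34)²) = √(17179.3449 + 103903.0756) = 347.97 mm
  → nearest: R1 (181.44 mm)
Q3 at (-245.15, 5.62):
  R1: √((-47.00)² + (-185.28)²) = √(2209.0000 + 34328.6784) = 191.15 mm
  R2: √((323.63)² + (-222.59)²) = √(104736.3769 + 49546.3081) = 392.79 mm
  R3: √((261.04)² + (97.02)²) = √(68141.8816 + 9412.8804) = 278.49 mm
  → nearest: R1 (191.15 mm)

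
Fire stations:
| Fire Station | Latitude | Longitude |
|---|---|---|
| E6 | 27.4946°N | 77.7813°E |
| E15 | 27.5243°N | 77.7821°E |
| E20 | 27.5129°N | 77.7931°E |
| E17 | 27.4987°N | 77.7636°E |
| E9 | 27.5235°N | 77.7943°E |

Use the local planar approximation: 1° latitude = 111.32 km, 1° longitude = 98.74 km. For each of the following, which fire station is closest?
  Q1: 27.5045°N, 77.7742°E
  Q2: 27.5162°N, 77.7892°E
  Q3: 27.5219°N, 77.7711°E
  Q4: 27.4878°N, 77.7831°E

Q1 at 27.5045°N, 77.7742°E:
  E6: √((-0.0099·111.32)² + (0.0071·98.74)²) = √(1.214554 + 0.491477) = 1.3062 km
  E15: √((0.0198·111.32)² + (0.0079·98.74)²) = √(4.858216 + 0.608472) = 2.3381 km
  E20: √((0.0084·111.32)² + (0.0189·98.74)²) = √(0.874390 + 3.482650) = 2.0874 km
  E17: √((-0.0058·111.32)² + (-0.0106·98.74)²) = √(0.416872 + 1.095464) = 1.2298 km
  E9: √((0.0190·111.32)² + (0.0201·98.74)²) = √(4.473563 + 3.938931) = 2.9004 km
  → nearest: E17 (1.2298 km)
Q2 at 27.5162°N, 77.7892°E:
  E6: √((-0.0216·111.32)² + (-0.0079·98.74)²) = √(5.781678 + 0.608472) = 2.5279 km
  E15: √((0.0081·111.32)² + (-0.0071·98.74)²) = √(0.813048 + 0.491477) = 1.1422 km
  E20: √((-0.0033·111.32)² + (0.0039·98.74)²) = √(0.134950 + 0.148291) = 0.5322 km
  E17: √((-0.0175·111.32)² + (-0.0256·98.74)²) = √(3.795094 + 6.389490) = 3.1913 km
  E9: √((0.0073·111.32)² + (0.0051·98.74)²) = √(0.660377 + 0.253587) = 0.9560 km
  → nearest: E20 (0.5322 km)
Q3 at 27.5219°N, 77.7711°E:
  E6: √((-0.0273·111.32)² + (0.0102·98.74)²) = √(9.235740 + 1.014347) = 3.2016 km
  E15: √((0.0024·111.32)² + (0.0110·98.74)²) = √(0.071379 + 1.179700) = 1.1185 km
  E20: √((-0.0090·111.32)² + (0.0220·98.74)²) = √(1.003764 + 4.718800) = 2.3922 km
  E17: √((-0.0232·111.32)² + (-0.0075·98.74)²) = √(6.669947 + 0.548414) = 2.6867 km
  E9: √((0.0016·111.32)² + (0.0232·98.74)²) = √(0.031724 + 5.247618) = 2.2977 km
  → nearest: E15 (1.1185 km)
Q4 at 27.4878°N, 77.7831°E:
  E6: √((0.0068·111.32)² + (-0.0018·98.74)²) = √(0.573013 + 0.031589) = 0.7776 km
  E15: √((0.0365·111.32)² + (-0.0010·98.74)²) = √(16.509432 + 0.009750) = 4.0644 km
  E20: √((0.0251·111.32)² + (0.0100·98.74)²) = √(7.807174 + 0.974959) = 2.9635 km
  E17: √((0.0109·111.32)² + (-0.0195·98.74)²) = √(1.472310 + 3.707281) = 2.2759 km
  E9: √((0.0357·111.32)² + (0.0112·98.74)²) = √(15.793662 + 1.222988) = 4.1251 km
  → nearest: E6 (0.7776 km)

Q1→E17; Q2→E20; Q3→E15; Q4→E6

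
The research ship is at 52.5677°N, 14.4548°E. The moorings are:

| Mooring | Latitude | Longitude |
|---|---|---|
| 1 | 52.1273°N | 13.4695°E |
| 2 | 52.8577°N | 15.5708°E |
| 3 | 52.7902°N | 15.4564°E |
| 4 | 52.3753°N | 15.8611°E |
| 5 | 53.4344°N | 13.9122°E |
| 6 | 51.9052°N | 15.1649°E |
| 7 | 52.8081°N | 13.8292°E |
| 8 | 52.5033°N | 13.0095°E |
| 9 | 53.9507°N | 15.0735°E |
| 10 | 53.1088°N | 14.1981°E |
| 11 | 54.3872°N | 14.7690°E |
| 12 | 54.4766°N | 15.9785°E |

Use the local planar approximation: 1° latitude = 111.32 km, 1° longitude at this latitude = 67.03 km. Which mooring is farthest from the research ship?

Distances from 52.5677°N, 14.4548°E:
1: √((-0.4404·111.32)² + (-0.9853·67.03)²) = √(2403.482786 + 4361.896982) = 82.2519 km
2: √((0.2900·111.32)² + (1.1160·67.03)²) = √(1042.179176 + 5595.859838) = 81.4742 km
3: √((0.2225·111.32)² + (1.0016·67.03)²) = √(613.488500 + 4507.410069) = 71.5605 km
4: √((-0.1924·111.32)² + (1.4063·67.03)²) = √(458.729353 + 8885.756181) = 96.6669 km
5: √((0.8667·111.32)² + (-0.5426·67.03)²) = √(9308.591851 + 1322.811670) = 103.1087 km
6: √((-0.6625·111.32)² + (0.7101·67.03)²) = √(5438.988750 + 2265.569890) = 87.7756 km
7: √((0.2404·111.32)² + (-0.6256·67.03)²) = √(716.168676 + 1758.457672) = 49.7456 km
8: √((-0.0644·111.32)² + (-1.4453·67.03)²) = √(51.394676 + 9385.435818) = 97.1434 km
9: √((1.3830·111.32)² + (0.6187·67.03)²) = √(23702.314455 + 1719.882077) = 159.4434 km
10: √((0.5411·111.32)² + (-0.2567·67.03)²) = √(3628.285584 + 296.067118) = 62.6447 km
11: √((1.8195·111.32)² + (0.3142·67.03)²) = √(41025.181885 + 443.558392) = 203.6387 km
12: √((1.9089·111.32)² + (1.5237·67.03)²) = √(45155.717902 + 10431.274496) = 235.7689 km
Maximum: 12 at 235.7689 km.

12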